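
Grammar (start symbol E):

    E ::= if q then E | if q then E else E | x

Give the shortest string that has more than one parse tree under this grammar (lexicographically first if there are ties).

length 1: no string has ≥2 trees
length 4: no string has ≥2 trees
length 6: no string has ≥2 trees
length 7: no string has ≥2 trees
length 9: if q then if q then x else x has 2 parse trees

Two derivations of if q then if q then x else x:
  E ⇒ if q then E ⇒ if q then if q then E else E ⇒ if q then if q then x else E ⇒ if q then if q then x else x
  E ⇒ if q then E else E ⇒ if q then if q then E else E ⇒ if q then if q then x else E ⇒ if q then if q then x else x

if q then if q then x else x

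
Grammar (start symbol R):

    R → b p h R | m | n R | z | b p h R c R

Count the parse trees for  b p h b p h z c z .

2

Parse trees for b p h b p h z c z:
  [R b p h [R b p h [R z] c [R z]]]
  [R b p h [R b p h [R z]] c [R z]]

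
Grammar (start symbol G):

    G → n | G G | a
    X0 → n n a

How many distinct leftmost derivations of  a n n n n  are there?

14

Parse trees for a n n n n (showing first 6 of 14):
  [G [G a] [G [G n] [G [G n] [G [G n] [G n]]]]]
  [G [G a] [G [G n] [G [G [G n] [G n]] [G n]]]]
  [G [G a] [G [G [G n] [G n]] [G [G n] [G n]]]]
  [G [G a] [G [G [G n] [G [G n] [G n]]] [G n]]]
  [G [G a] [G [G [G [G n] [G n]] [G n]] [G n]]]
  [G [G [G a] [G n]] [G [G n] [G [G n] [G n]]]]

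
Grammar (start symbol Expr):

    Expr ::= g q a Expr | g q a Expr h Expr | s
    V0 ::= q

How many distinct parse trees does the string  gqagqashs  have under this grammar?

Parse trees for gqagqashs:
  [Expr g q a [Expr g q a [Expr s] h [Expr s]]]
  [Expr g q a [Expr g q a [Expr s]] h [Expr s]]

2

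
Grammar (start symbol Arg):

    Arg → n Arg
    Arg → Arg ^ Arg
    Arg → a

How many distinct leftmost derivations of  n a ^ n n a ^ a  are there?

Parse trees for n a ^ n n a ^ a (showing first 6 of 9):
  [Arg n [Arg [Arg a] ^ [Arg n [Arg n [Arg [Arg a] ^ [Arg a]]]]]]
  [Arg n [Arg [Arg a] ^ [Arg n [Arg [Arg n [Arg a]] ^ [Arg a]]]]]
  [Arg n [Arg [Arg a] ^ [Arg [Arg n [Arg n [Arg a]]] ^ [Arg a]]]]
  [Arg n [Arg [Arg [Arg a] ^ [Arg n [Arg n [Arg a]]]] ^ [Arg a]]]
  [Arg [Arg n [Arg a]] ^ [Arg n [Arg n [Arg [Arg a] ^ [Arg a]]]]]
  [Arg [Arg n [Arg a]] ^ [Arg n [Arg [Arg n [Arg a]] ^ [Arg a]]]]

9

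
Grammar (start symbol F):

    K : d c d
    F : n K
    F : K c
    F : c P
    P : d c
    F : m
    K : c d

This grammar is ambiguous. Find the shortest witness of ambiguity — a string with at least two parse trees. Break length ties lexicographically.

length 1: no string has ≥2 trees
length 3: c d c has 2 parse trees

Two derivations of c d c:
  F ⇒ K c ⇒ c d c
  F ⇒ c P ⇒ c d c

c d c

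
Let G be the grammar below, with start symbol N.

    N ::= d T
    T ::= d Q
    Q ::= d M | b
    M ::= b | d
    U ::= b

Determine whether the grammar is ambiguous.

Only N, T, Q, M are reachable from N; ignoring the rest: The reachable rules are right-linear with at most one rule per (nonterminal, next-terminal) pair. Each input token forces the next rule, so parsing is deterministic.

Unambiguous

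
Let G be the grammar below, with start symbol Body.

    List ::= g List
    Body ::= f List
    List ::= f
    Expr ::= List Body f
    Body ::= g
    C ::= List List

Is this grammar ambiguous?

Unambiguous

Only Body, List are reachable from Body; ignoring the rest: The reachable rules are right-linear with at most one rule per (nonterminal, next-terminal) pair. Each input token forces the next rule, so parsing is deterministic.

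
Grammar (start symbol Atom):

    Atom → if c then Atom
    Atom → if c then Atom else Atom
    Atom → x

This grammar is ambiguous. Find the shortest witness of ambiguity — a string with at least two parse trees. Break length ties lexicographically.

if c then if c then x else x

length 1: no string has ≥2 trees
length 4: no string has ≥2 trees
length 6: no string has ≥2 trees
length 7: no string has ≥2 trees
length 9: if c then if c then x else x has 2 parse trees

Two derivations of if c then if c then x else x:
  Atom ⇒ if c then Atom ⇒ if c then if c then Atom else Atom ⇒ if c then if c then x else Atom ⇒ if c then if c then x else x
  Atom ⇒ if c then Atom else Atom ⇒ if c then if c then Atom else Atom ⇒ if c then if c then x else Atom ⇒ if c then if c then x else x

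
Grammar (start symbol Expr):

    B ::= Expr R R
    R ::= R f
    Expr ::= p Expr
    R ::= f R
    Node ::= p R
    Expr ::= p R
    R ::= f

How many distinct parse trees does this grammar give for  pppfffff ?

16

Parse trees for pppfffff (showing first 6 of 16):
  [Expr p [Expr p [Expr p [R [R [R [R [R f] f] f] f] f]]]]
  [Expr p [Expr p [Expr p [R [R [R [R f [R f]] f] f] f]]]]
  [Expr p [Expr p [Expr p [R [R [R f [R [R f] f]] f] f]]]]
  [Expr p [Expr p [Expr p [R [R [R f [R f [R f]]] f] f]]]]
  [Expr p [Expr p [Expr p [R [R f [R [R [R f] f] f]] f]]]]
  [Expr p [Expr p [Expr p [R [R f [R [R f [R f]] f]] f]]]]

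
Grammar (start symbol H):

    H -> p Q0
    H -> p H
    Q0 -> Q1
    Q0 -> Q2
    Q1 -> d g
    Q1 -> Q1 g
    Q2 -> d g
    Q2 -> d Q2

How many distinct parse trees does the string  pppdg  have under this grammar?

Parse trees for pppdg:
  [H p [H p [H p [Q0 [Q1 d g]]]]]
  [H p [H p [H p [Q0 [Q2 d g]]]]]

2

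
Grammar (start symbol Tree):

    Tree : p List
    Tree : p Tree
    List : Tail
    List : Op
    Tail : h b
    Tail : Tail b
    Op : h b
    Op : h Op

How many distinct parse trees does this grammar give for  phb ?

2

Parse trees for phb:
  [Tree p [List [Tail h b]]]
  [Tree p [List [Op h b]]]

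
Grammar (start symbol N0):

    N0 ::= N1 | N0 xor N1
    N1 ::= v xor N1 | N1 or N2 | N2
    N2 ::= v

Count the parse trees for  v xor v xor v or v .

Parse trees for v xor v xor v or v:
  [N0 [N1 v xor [N1 v xor [N1 [N1 [N2 v]] or [N2 v]]]]]
  [N0 [N1 v xor [N1 [N1 v xor [N1 [N2 v]]] or [N2 v]]]]
  [N0 [N1 [N1 v xor [N1 v xor [N1 [N2 v]]]] or [N2 v]]]
  [N0 [N0 [N1 [N2 v]]] xor [N1 v xor [N1 [N1 [N2 v]] or [N2 v]]]]
  [N0 [N0 [N1 [N2 v]]] xor [N1 [N1 v xor [N1 [N2 v]]] or [N2 v]]]
  [N0 [N0 [N1 v xor [N1 [N2 v]]]] xor [N1 [N1 [N2 v]] or [N2 v]]]
  [N0 [N0 [N0 [N1 [N2 v]]] xor [N1 [N2 v]]] xor [N1 [N1 [N2 v]] or [N2 v]]]

7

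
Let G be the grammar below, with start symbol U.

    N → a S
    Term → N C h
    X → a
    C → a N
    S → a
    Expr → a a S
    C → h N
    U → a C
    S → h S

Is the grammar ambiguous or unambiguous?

Unambiguous

(Term, X, Expr are unreachable from U, so their rules don't affect L(U).) Restricted to the reachable nonterminals, every rule has the form A → t or A → t B, and no two rules for the same A share a first terminal. The grammar encodes a DFA — one run per string.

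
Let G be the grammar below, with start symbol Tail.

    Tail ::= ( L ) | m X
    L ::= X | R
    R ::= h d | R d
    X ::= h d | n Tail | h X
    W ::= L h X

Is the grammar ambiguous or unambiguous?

Ambiguous

Witness: ( h d )

Derivation 1: Tail ⇒ ( L ) ⇒ ( X ) ⇒ ( h d )
Derivation 2: Tail ⇒ ( L ) ⇒ ( R ) ⇒ ( h d )

Two distinct leftmost derivations for the same string.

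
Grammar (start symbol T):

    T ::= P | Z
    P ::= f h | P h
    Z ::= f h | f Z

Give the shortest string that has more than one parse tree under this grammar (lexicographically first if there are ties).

f h

length 2: f h has 2 parse trees

Two derivations of f h:
  T ⇒ P ⇒ f h
  T ⇒ Z ⇒ f h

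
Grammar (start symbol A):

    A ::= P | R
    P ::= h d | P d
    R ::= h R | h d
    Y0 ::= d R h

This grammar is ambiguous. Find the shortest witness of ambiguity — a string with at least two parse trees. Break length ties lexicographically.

h d

length 2: h d has 2 parse trees

Two derivations of h d:
  A ⇒ P ⇒ h d
  A ⇒ R ⇒ h d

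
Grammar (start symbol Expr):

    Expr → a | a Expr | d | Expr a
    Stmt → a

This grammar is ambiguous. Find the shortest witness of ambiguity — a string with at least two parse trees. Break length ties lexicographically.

a a

length 1: no string has ≥2 trees
length 2: a a has 2 parse trees

Two derivations of a a:
  Expr ⇒ a Expr ⇒ a a
  Expr ⇒ Expr a ⇒ a a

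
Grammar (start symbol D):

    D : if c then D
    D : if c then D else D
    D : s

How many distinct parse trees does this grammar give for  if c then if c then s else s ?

2

Parse trees for if c then if c then s else s:
  [D if c then [D if c then [D s] else [D s]]]
  [D if c then [D if c then [D s]] else [D s]]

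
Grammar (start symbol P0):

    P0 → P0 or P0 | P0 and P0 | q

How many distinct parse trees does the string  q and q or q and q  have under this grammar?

5

Parse trees for q and q or q and q:
  [P0 [P0 [P0 q] and [P0 q]] or [P0 [P0 q] and [P0 q]]]
  [P0 [P0 q] and [P0 [P0 q] or [P0 [P0 q] and [P0 q]]]]
  [P0 [P0 q] and [P0 [P0 [P0 q] or [P0 q]] and [P0 q]]]
  [P0 [P0 [P0 [P0 q] and [P0 q]] or [P0 q]] and [P0 q]]
  [P0 [P0 [P0 q] and [P0 [P0 q] or [P0 q]]] and [P0 q]]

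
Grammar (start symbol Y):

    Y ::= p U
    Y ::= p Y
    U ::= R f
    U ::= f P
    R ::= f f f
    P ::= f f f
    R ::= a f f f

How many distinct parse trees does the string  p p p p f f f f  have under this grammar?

Parse trees for p p p p f f f f:
  [Y p [Y p [Y p [Y p [U [R f f f] f]]]]]
  [Y p [Y p [Y p [Y p [U f [P f f f]]]]]]

2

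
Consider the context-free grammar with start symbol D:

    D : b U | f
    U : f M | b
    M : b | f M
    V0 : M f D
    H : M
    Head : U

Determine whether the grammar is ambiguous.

Unambiguous

(V0, H, Head are unreachable from D, so their rules don't affect L(D).) The reachable rules are right-linear with at most one rule per (nonterminal, next-terminal) pair. Each input token forces the next rule, so parsing is deterministic.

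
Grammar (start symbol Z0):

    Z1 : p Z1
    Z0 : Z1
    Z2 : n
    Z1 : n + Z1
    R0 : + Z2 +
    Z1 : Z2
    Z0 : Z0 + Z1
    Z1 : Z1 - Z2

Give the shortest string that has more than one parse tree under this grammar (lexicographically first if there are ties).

n + n

length 1: no string has ≥2 trees
length 2: no string has ≥2 trees
length 3: n + n has 2 parse trees

Two derivations of n + n:
  Z0 ⇒ Z1 ⇒ n + Z1 ⇒ n + Z2 ⇒ n + n
  Z0 ⇒ Z0 + Z1 ⇒ Z1 + Z1 ⇒ Z2 + Z1 ⇒ n + Z1 ⇒ n + Z2 ⇒ n + n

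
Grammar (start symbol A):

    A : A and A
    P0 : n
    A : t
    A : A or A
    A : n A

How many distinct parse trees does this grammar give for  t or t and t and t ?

5

Parse trees for t or t and t and t:
  [A [A [A t] or [A t]] and [A [A t] and [A t]]]
  [A [A [A [A t] or [A t]] and [A t]] and [A t]]
  [A [A [A t] or [A [A t] and [A t]]] and [A t]]
  [A [A t] or [A [A t] and [A [A t] and [A t]]]]
  [A [A t] or [A [A [A t] and [A t]] and [A t]]]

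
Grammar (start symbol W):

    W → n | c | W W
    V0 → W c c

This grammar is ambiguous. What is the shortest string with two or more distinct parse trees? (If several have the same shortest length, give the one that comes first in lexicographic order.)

c c c

length 1: no string has ≥2 trees
length 2: no string has ≥2 trees
length 3: c c c has 2 parse trees

Two derivations of c c c:
  W ⇒ W W ⇒ c W ⇒ c W W ⇒ c c W ⇒ c c c
  W ⇒ W W ⇒ W W W ⇒ c W W ⇒ c c W ⇒ c c c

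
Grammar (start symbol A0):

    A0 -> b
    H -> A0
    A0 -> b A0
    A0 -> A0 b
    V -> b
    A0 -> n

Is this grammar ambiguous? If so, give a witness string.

Ambiguous

Witness: b b

Derivation 1: A0 ⇒ b A0 ⇒ b b
Derivation 2: A0 ⇒ A0 b ⇒ b b

Two distinct leftmost derivations for the same string.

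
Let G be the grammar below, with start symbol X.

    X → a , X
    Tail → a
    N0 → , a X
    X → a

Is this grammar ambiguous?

(Tail, N0 are unreachable from X, so their rules don't affect L(X).) Right-recursive list with a separator: after each atom, whether the separator follows determines the rule. One parse per string.

Unambiguous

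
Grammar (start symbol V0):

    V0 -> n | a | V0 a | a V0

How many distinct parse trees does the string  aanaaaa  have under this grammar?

15

Parse trees for aanaaaa (showing first 6 of 15):
  [V0 [V0 [V0 [V0 [V0 a [V0 a [V0 n]]] a] a] a] a]
  [V0 [V0 [V0 [V0 a [V0 [V0 a [V0 n]] a]] a] a] a]
  [V0 [V0 [V0 [V0 a [V0 a [V0 [V0 n] a]]] a] a] a]
  [V0 [V0 [V0 a [V0 [V0 [V0 a [V0 n]] a] a]] a] a]
  [V0 [V0 [V0 a [V0 [V0 a [V0 [V0 n] a]] a]] a] a]
  [V0 [V0 [V0 a [V0 a [V0 [V0 [V0 n] a] a]]] a] a]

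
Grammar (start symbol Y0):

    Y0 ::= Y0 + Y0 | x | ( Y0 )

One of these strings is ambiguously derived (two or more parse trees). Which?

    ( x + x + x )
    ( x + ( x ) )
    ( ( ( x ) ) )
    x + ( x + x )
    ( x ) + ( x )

( x + x + x ): 2 trees
( x + ( x ) ): 1 tree
( ( ( x ) ) ): 1 tree
x + ( x + x ): 1 tree
( x ) + ( x ): 1 tree

( x + x + x )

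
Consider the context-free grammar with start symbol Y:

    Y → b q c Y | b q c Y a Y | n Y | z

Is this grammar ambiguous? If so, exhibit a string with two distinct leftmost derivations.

Witness: b q c b q c z a z

Derivation 1: Y ⇒ b q c Y ⇒ b q c b q c Y a Y ⇒ b q c b q c z a Y ⇒ b q c b q c z a z
Derivation 2: Y ⇒ b q c Y a Y ⇒ b q c b q c Y a Y ⇒ b q c b q c z a Y ⇒ b q c b q c z a z

Two distinct leftmost derivations for the same string.

Ambiguous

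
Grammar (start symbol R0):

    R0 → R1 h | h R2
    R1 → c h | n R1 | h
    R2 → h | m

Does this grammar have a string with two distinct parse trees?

Witness: h h

Derivation 1: R0 ⇒ R1 h ⇒ h h
Derivation 2: R0 ⇒ h R2 ⇒ h h

Two distinct leftmost derivations for the same string.

Ambiguous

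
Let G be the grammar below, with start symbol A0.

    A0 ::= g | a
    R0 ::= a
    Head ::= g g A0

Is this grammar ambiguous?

Unambiguous

(R0, Head are unreachable from A0, so their rules don't affect L(A0).) Each reachable nonterminal has at most one production per leading terminal, and all productions are right-linear; the derivation is determined token-by-token.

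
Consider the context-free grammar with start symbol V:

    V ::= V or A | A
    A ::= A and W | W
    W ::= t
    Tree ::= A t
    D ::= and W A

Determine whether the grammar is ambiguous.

Only V, A, W are reachable from V; ignoring the rest: The grammar is stratified — V handles 'or' (left-recursive), A handles 'and', W atoms. Each operator has a fixed associativity and precedence level, so every string has one parse.

Unambiguous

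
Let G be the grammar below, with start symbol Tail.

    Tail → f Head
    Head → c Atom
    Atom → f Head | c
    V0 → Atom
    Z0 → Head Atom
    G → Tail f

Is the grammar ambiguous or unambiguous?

Only Tail, Head, Atom are reachable from Tail; ignoring the rest: Restricted to the reachable nonterminals, every rule has the form A → t or A → t B, and no two rules for the same A share a first terminal. The grammar encodes a DFA — one run per string.

Unambiguous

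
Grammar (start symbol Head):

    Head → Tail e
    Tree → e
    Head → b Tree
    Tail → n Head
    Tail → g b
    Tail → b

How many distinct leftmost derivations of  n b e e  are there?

Parse trees for n b e e:
  [Head [Tail n [Head [Tail b] e]] e]
  [Head [Tail n [Head b [Tree e]]] e]

2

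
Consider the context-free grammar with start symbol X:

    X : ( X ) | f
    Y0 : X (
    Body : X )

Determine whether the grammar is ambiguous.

(Y0, Body are unreachable from X, so their rules don't affect L(X).) L(X) is { openⁿ atom closeⁿ : n ≥ 0 }. The bracket depth fixes n, and the derivation is forced at every step.

Unambiguous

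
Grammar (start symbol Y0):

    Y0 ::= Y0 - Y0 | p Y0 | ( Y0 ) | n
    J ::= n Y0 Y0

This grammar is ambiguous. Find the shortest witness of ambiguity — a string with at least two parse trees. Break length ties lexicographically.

p n - n

length 1: no string has ≥2 trees
length 2: no string has ≥2 trees
length 3: no string has ≥2 trees
length 4: p n - n has 2 parse trees

Two derivations of p n - n:
  Y0 ⇒ Y0 - Y0 ⇒ p Y0 - Y0 ⇒ p n - Y0 ⇒ p n - n
  Y0 ⇒ p Y0 ⇒ p Y0 - Y0 ⇒ p n - Y0 ⇒ p n - n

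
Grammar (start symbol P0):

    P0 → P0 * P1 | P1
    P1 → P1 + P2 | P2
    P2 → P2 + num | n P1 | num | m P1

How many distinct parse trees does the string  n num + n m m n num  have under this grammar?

Parse trees for n num + n m m n num:
  [P0 [P1 [P1 [P2 n [P1 [P2 num]]]] + [P2 n [P1 [P2 m [P1 [P2 m [P1 [P2 n [P1 [P2 num]]]]]]]]]]]
  [P0 [P1 [P2 n [P1 [P1 [P2 num]] + [P2 n [P1 [P2 m [P1 [P2 m [P1 [P2 n [P1 [P2 num]]]]]]]]]]]]]

2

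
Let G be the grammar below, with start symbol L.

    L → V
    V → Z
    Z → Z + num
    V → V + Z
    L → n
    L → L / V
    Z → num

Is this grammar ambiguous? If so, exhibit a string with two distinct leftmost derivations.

Witness: num + num

Derivation 1: L ⇒ V ⇒ Z ⇒ Z + num ⇒ num + num
Derivation 2: L ⇒ V ⇒ V + Z ⇒ Z + Z ⇒ num + Z ⇒ num + num

Two distinct leftmost derivations for the same string.

Ambiguous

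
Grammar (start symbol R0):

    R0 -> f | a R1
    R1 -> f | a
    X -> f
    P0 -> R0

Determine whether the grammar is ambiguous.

Only R0, R1 are reachable from R0; ignoring the rest: Restricted to the reachable nonterminals, every rule has the form A → t or A → t B, and no two rules for the same A share a first terminal. The grammar encodes a DFA — one run per string.

Unambiguous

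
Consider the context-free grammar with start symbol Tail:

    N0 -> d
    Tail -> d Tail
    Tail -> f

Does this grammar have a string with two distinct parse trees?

(N0 is unreachable from Tail, so its rules don't affect L(Tail).) The reachable rules are right-linear with at most one rule per (nonterminal, next-terminal) pair. Each input token forces the next rule, so parsing is deterministic.

Unambiguous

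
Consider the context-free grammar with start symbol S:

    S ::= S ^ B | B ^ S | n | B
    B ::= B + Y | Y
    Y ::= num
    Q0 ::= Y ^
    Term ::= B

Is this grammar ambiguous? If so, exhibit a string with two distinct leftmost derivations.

Ambiguous

Witness: num ^ num

Derivation 1: S ⇒ S ^ B ⇒ B ^ B ⇒ Y ^ B ⇒ num ^ B ⇒ num ^ Y ⇒ num ^ num
Derivation 2: S ⇒ B ^ S ⇒ Y ^ S ⇒ num ^ S ⇒ num ^ B ⇒ num ^ Y ⇒ num ^ num

Two distinct leftmost derivations for the same string.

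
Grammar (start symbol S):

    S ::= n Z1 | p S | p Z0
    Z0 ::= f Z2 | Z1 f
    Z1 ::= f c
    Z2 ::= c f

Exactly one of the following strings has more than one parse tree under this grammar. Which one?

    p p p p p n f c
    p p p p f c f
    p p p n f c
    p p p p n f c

p p p p p n f c: 1 tree
p p p p f c f: 2 trees
p p p n f c: 1 tree
p p p p n f c: 1 tree

p p p p f c f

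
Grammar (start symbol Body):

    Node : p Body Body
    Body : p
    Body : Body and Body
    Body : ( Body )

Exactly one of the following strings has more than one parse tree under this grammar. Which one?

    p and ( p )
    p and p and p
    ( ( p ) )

p and ( p ): 1 tree
p and p and p: 2 trees
( ( p ) ): 1 tree

p and p and p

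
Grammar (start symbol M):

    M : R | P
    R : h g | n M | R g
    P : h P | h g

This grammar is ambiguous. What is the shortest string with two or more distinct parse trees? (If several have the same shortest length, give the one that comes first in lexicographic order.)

length 2: h g has 2 parse trees

Two derivations of h g:
  M ⇒ R ⇒ h g
  M ⇒ P ⇒ h g

h g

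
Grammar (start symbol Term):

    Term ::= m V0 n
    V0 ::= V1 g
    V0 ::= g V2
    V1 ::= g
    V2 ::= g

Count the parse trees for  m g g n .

2

Parse trees for m g g n:
  [Term m [V0 [V1 g] g] n]
  [Term m [V0 g [V2 g]] n]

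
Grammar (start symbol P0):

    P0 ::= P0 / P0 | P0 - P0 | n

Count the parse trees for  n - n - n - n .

Parse trees for n - n - n - n:
  [P0 [P0 n] - [P0 [P0 n] - [P0 [P0 n] - [P0 n]]]]
  [P0 [P0 n] - [P0 [P0 [P0 n] - [P0 n]] - [P0 n]]]
  [P0 [P0 [P0 n] - [P0 n]] - [P0 [P0 n] - [P0 n]]]
  [P0 [P0 [P0 n] - [P0 [P0 n] - [P0 n]]] - [P0 n]]
  [P0 [P0 [P0 [P0 n] - [P0 n]] - [P0 n]] - [P0 n]]

5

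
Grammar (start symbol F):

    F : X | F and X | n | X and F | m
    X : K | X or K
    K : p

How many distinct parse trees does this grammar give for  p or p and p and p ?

4

Parse trees for p or p and p and p:
  [F [F [F [X [X [K p]] or [K p]]] and [X [K p]]] and [X [K p]]]
  [F [F [X [X [K p]] or [K p]] and [F [X [K p]]]] and [X [K p]]]
  [F [X [X [K p]] or [K p]] and [F [F [X [K p]]] and [X [K p]]]]
  [F [X [X [K p]] or [K p]] and [F [X [K p]] and [F [X [K p]]]]]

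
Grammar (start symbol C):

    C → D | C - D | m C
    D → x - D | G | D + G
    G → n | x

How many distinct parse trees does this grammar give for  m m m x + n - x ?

Parse trees for m m m x + n - x:
  [C [C m [C m [C m [C [D [D [G x]] + [G n]]]]]] - [D [G x]]]
  [C m [C [C m [C m [C [D [D [G x]] + [G n]]]]] - [D [G x]]]]
  [C m [C m [C [C m [C [D [D [G x]] + [G n]]]] - [D [G x]]]]]
  [C m [C m [C m [C [C [D [D [G x]] + [G n]]] - [D [G x]]]]]]

4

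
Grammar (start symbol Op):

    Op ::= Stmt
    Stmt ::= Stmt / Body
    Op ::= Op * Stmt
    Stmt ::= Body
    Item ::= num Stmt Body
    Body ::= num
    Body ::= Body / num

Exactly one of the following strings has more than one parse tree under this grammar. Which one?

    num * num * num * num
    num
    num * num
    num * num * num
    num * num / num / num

num * num * num * num: 1 tree
num: 1 tree
num * num: 1 tree
num * num * num: 1 tree
num * num / num / num: 4 trees

num * num / num / num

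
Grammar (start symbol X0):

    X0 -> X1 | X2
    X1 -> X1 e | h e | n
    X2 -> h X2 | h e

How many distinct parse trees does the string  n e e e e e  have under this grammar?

Parse trees for n e e e e e:
  [X0 [X1 [X1 [X1 [X1 [X1 [X1 n] e] e] e] e] e]]

1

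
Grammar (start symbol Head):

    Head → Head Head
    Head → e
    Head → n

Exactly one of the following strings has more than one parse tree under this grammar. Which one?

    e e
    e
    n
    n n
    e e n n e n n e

e e n n e n n e

e e: 1 tree
e: 1 tree
n: 1 tree
n n: 1 tree
e e n n e n n e: 429 trees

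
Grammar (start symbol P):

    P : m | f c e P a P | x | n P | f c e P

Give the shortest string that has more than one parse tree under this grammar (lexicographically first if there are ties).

f c e f c e m a m

length 1: no string has ≥2 trees
length 2: no string has ≥2 trees
length 3: no string has ≥2 trees
length 4: no string has ≥2 trees
length 5: no string has ≥2 trees
length 6: no string has ≥2 trees
length 7: no string has ≥2 trees
length 8: no string has ≥2 trees
length 9: f c e f c e m a m has 2 parse trees

Two derivations of f c e f c e m a m:
  P ⇒ f c e P a P ⇒ f c e f c e P a P ⇒ f c e f c e m a P ⇒ f c e f c e m a m
  P ⇒ f c e P ⇒ f c e f c e P a P ⇒ f c e f c e m a P ⇒ f c e f c e m a m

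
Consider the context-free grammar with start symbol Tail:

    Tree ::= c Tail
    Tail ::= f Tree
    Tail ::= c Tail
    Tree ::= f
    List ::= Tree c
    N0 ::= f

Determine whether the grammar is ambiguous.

Only Tail, Tree are reachable from Tail; ignoring the rest: Restricted to the reachable nonterminals, every rule has the form A → t or A → t B, and no two rules for the same A share a first terminal. The grammar encodes a DFA — one run per string.

Unambiguous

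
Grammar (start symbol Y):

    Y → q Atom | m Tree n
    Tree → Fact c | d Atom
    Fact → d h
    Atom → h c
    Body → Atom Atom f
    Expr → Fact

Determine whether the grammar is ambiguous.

Witness: m d h c n

Derivation 1: Y ⇒ m Tree n ⇒ m Fact c n ⇒ m d h c n
Derivation 2: Y ⇒ m Tree n ⇒ m d Atom n ⇒ m d h c n

Two distinct leftmost derivations for the same string.

Ambiguous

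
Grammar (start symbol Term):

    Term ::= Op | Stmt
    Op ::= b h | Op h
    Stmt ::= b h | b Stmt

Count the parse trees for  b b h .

1

Parse trees for b b h:
  [Term [Stmt b [Stmt b h]]]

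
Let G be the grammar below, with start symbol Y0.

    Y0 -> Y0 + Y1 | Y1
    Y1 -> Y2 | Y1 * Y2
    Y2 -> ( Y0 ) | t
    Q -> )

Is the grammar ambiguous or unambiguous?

Unambiguous

Only Y0, Y1, Y2 are reachable from Y0; ignoring the rest: The grammar is stratified — Y0 handles '+' (left-recursive), Y1 handles '*', Y2 atoms. Each operator has a fixed associativity and precedence level, so every string has one parse.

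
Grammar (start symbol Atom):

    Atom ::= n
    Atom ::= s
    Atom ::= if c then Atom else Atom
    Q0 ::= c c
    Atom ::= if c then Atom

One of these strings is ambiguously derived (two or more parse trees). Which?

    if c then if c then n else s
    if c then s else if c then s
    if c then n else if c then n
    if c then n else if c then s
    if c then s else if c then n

if c then if c then n else s

if c then if c then n else s: 2 trees
if c then s else if c then s: 1 tree
if c then n else if c then n: 1 tree
if c then n else if c then s: 1 tree
if c then s else if c then n: 1 tree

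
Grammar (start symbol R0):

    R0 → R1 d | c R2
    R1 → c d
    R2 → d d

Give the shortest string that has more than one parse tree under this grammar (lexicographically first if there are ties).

length 3: c d d has 2 parse trees

Two derivations of c d d:
  R0 ⇒ R1 d ⇒ c d d
  R0 ⇒ c R2 ⇒ c d d

c d d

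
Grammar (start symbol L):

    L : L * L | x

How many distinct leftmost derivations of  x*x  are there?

1

Parse trees for x*x:
  [L [L x] * [L x]]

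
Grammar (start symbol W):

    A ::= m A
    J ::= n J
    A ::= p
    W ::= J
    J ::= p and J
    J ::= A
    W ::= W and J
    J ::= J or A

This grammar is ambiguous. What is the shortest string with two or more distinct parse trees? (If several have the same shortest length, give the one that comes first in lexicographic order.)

length 1: no string has ≥2 trees
length 2: no string has ≥2 trees
length 3: p and p has 2 parse trees

Two derivations of p and p:
  W ⇒ J ⇒ p and J ⇒ p and A ⇒ p and p
  W ⇒ W and J ⇒ J and J ⇒ A and J ⇒ p and J ⇒ p and A ⇒ p and p

p and p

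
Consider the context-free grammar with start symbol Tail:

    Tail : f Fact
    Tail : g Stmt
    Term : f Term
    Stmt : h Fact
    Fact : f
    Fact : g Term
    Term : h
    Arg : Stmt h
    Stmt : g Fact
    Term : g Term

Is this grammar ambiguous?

Unambiguous

Only Tail, Stmt, Fact, Term are reachable from Tail; ignoring the rest: Each reachable nonterminal has at most one production per leading terminal, and all productions are right-linear; the derivation is determined token-by-token.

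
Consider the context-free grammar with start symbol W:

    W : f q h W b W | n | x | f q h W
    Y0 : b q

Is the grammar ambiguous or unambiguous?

Witness: f q h f q h n b n

Derivation 1: W ⇒ f q h W b W ⇒ f q h f q h W b W ⇒ f q h f q h n b W ⇒ f q h f q h n b n
Derivation 2: W ⇒ f q h W ⇒ f q h f q h W b W ⇒ f q h f q h n b W ⇒ f q h f q h n b n

Two distinct leftmost derivations for the same string.

Ambiguous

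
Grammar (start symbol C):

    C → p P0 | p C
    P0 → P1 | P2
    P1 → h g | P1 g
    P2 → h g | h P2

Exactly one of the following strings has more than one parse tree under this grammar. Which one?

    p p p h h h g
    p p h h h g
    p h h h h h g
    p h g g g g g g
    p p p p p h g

p p p p p h g

p p p h h h g: 1 tree
p p h h h g: 1 tree
p h h h h h g: 1 tree
p h g g g g g g: 1 tree
p p p p p h g: 2 trees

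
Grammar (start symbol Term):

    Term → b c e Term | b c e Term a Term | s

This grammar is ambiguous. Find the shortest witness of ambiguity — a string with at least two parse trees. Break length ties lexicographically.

length 1: no string has ≥2 trees
length 4: no string has ≥2 trees
length 6: no string has ≥2 trees
length 7: no string has ≥2 trees
length 9: b c e b c e s a s has 2 parse trees

Two derivations of b c e b c e s a s:
  Term ⇒ b c e Term ⇒ b c e b c e Term a Term ⇒ b c e b c e s a Term ⇒ b c e b c e s a s
  Term ⇒ b c e Term a Term ⇒ b c e b c e Term a Term ⇒ b c e b c e s a Term ⇒ b c e b c e s a s

b c e b c e s a s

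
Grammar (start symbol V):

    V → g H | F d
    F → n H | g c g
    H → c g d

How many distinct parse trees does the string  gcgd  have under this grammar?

2

Parse trees for gcgd:
  [V g [H c g d]]
  [V [F g c g] d]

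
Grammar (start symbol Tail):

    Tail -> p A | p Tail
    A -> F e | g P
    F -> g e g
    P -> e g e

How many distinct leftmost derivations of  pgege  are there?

Parse trees for pgege:
  [Tail p [A [F g e g] e]]
  [Tail p [A g [P e g e]]]

2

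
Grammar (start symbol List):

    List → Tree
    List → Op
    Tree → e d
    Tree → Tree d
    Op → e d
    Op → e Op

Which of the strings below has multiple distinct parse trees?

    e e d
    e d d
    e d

e e d: 1 tree
e d d: 1 tree
e d: 2 trees

e d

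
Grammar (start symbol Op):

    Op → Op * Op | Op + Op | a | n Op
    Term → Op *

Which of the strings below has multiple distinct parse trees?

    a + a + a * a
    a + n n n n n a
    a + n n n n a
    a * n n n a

a + a + a * a

a + a + a * a: 5 trees
a + n n n n n a: 1 tree
a + n n n n a: 1 tree
a * n n n a: 1 tree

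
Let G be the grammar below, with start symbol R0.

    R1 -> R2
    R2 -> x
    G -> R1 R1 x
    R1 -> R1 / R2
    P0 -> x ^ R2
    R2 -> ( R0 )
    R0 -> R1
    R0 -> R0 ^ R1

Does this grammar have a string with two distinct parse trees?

Only R0, R1, R2 are reachable from R0; ignoring the rest: This is a standard precedence ladder (R0 over R1 over R2), with each level left-recursive on its own operator ('^' at R0, '/' at R1). That structure is LR(1), hence unambiguous.

Unambiguous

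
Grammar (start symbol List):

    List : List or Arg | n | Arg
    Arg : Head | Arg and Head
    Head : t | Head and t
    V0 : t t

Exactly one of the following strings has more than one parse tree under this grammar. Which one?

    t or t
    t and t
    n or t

t or t: 1 tree
t and t: 2 trees
n or t: 1 tree

t and t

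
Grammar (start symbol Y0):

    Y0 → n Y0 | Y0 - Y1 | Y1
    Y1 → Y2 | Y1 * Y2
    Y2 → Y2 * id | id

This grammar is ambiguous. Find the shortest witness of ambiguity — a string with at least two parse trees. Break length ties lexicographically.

length 1: no string has ≥2 trees
length 2: no string has ≥2 trees
length 3: id * id has 2 parse trees

Two derivations of id * id:
  Y0 ⇒ Y1 ⇒ Y2 ⇒ Y2 * id ⇒ id * id
  Y0 ⇒ Y1 ⇒ Y1 * Y2 ⇒ Y2 * Y2 ⇒ id * Y2 ⇒ id * id

id * id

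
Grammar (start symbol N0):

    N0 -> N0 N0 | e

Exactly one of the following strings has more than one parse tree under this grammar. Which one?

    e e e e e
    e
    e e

e e e e e

e e e e e: 14 trees
e: 1 tree
e e: 1 tree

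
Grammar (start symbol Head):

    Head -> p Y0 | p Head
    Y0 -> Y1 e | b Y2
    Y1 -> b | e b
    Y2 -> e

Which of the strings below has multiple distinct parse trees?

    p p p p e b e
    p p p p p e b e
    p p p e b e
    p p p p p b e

p p p p e b e: 1 tree
p p p p p e b e: 1 tree
p p p e b e: 1 tree
p p p p p b e: 2 trees

p p p p p b e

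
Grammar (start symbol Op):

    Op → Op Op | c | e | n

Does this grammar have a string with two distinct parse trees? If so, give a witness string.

Witness: c c c

Derivation 1: Op ⇒ Op Op ⇒ Op Op Op ⇒ c Op Op ⇒ c c Op ⇒ c c c
Derivation 2: Op ⇒ Op Op ⇒ c Op ⇒ c Op Op ⇒ c c Op ⇒ c c c

Two distinct leftmost derivations for the same string.

Ambiguous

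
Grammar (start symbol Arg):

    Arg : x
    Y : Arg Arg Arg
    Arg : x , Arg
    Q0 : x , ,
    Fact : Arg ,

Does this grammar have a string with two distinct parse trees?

Unambiguous

Only Arg is reachable from Arg; ignoring the rest: Right-recursive list with a separator: after each atom, whether the separator follows determines the rule. One parse per string.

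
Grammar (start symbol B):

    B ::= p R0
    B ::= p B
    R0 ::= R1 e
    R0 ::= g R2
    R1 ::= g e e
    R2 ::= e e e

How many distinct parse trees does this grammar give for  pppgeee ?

Parse trees for pppgeee:
  [B p [B p [B p [R0 [R1 g e e] e]]]]
  [B p [B p [B p [R0 g [R2 e e e]]]]]

2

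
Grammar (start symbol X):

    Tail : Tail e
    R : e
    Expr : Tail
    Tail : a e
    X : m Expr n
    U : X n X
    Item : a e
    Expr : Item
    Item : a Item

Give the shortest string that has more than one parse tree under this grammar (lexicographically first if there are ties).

m a e n

length 4: m a e n has 2 parse trees

Two derivations of m a e n:
  X ⇒ m Expr n ⇒ m Tail n ⇒ m a e n
  X ⇒ m Expr n ⇒ m Item n ⇒ m a e n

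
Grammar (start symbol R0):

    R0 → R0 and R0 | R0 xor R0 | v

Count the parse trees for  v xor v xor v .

Parse trees for v xor v xor v:
  [R0 [R0 v] xor [R0 [R0 v] xor [R0 v]]]
  [R0 [R0 [R0 v] xor [R0 v]] xor [R0 v]]

2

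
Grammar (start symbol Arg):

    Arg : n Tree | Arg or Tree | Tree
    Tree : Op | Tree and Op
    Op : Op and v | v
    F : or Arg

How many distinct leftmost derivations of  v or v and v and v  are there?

Parse trees for v or v and v and v:
  [Arg [Arg [Tree [Op v]]] or [Tree [Op [Op [Op v] and v] and v]]]
  [Arg [Arg [Tree [Op v]]] or [Tree [Tree [Op v]] and [Op [Op v] and v]]]
  [Arg [Arg [Tree [Op v]]] or [Tree [Tree [Op [Op v] and v]] and [Op v]]]
  [Arg [Arg [Tree [Op v]]] or [Tree [Tree [Tree [Op v]] and [Op v]] and [Op v]]]

4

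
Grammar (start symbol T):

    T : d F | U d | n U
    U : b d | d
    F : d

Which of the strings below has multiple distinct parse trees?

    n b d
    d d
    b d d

d d

n b d: 1 tree
d d: 2 trees
b d d: 1 tree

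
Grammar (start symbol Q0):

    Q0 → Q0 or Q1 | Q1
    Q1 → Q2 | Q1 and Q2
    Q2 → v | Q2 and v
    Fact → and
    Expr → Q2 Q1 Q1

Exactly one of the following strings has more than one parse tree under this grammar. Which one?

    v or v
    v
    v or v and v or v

v or v and v or v

v or v: 1 tree
v: 1 tree
v or v and v or v: 2 trees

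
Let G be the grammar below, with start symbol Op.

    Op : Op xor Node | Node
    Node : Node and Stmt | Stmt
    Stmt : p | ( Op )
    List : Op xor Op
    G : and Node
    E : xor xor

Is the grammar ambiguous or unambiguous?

Unambiguous

(List, G, E are unreachable from Op, so their rules don't affect L(Op).) Op → Op xor Node | Node  ;  Node → Node and Stmt | Stmt  — a left-associative chain with Stmt at the bottom. Each string factors uniquely by precedence.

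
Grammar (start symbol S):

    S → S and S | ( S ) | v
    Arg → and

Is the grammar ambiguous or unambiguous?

Witness: v and v and v

Derivation 1: S ⇒ S and S ⇒ S and S and S ⇒ v and S and S ⇒ v and v and S ⇒ v and v and v
Derivation 2: S ⇒ S and S ⇒ v and S ⇒ v and S and S ⇒ v and v and S ⇒ v and v and v

Two distinct leftmost derivations for the same string.

Ambiguous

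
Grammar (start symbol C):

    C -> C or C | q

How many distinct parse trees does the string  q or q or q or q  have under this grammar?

Parse trees for q or q or q or q:
  [C [C q] or [C [C q] or [C [C q] or [C q]]]]
  [C [C q] or [C [C [C q] or [C q]] or [C q]]]
  [C [C [C q] or [C q]] or [C [C q] or [C q]]]
  [C [C [C q] or [C [C q] or [C q]]] or [C q]]
  [C [C [C [C q] or [C q]] or [C q]] or [C q]]

5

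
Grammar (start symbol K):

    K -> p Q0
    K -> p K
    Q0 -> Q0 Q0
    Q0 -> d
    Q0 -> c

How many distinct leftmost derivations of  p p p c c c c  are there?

5

Parse trees for p p p c c c c:
  [K p [K p [K p [Q0 [Q0 c] [Q0 [Q0 c] [Q0 [Q0 c] [Q0 c]]]]]]]
  [K p [K p [K p [Q0 [Q0 c] [Q0 [Q0 [Q0 c] [Q0 c]] [Q0 c]]]]]]
  [K p [K p [K p [Q0 [Q0 [Q0 c] [Q0 c]] [Q0 [Q0 c] [Q0 c]]]]]]
  [K p [K p [K p [Q0 [Q0 [Q0 c] [Q0 [Q0 c] [Q0 c]]] [Q0 c]]]]]
  [K p [K p [K p [Q0 [Q0 [Q0 [Q0 c] [Q0 c]] [Q0 c]] [Q0 c]]]]]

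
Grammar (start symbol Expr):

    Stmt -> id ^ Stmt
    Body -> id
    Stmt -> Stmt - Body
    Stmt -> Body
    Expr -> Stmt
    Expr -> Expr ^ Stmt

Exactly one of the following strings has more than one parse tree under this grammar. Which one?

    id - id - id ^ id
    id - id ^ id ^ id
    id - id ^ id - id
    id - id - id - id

id - id ^ id ^ id

id - id - id ^ id: 1 tree
id - id ^ id ^ id: 2 trees
id - id ^ id - id: 1 tree
id - id - id - id: 1 tree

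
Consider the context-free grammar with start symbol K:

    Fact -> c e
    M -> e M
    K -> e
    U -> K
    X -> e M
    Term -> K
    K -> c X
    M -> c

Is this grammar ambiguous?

(Fact, Term, U are unreachable from K, so their rules don't affect L(K).) Restricted to the reachable nonterminals, every rule has the form A → t or A → t B, and no two rules for the same A share a first terminal. The grammar encodes a DFA — one run per string.

Unambiguous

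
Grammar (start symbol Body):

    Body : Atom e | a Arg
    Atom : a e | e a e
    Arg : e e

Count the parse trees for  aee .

Parse trees for aee:
  [Body [Atom a e] e]
  [Body a [Arg e e]]

2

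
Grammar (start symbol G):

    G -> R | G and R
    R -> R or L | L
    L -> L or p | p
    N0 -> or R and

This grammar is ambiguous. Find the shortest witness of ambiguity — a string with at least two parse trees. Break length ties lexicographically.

p or p

length 1: no string has ≥2 trees
length 3: p or p has 2 parse trees

Two derivations of p or p:
  G ⇒ R ⇒ R or L ⇒ L or L ⇒ p or L ⇒ p or p
  G ⇒ R ⇒ L ⇒ L or p ⇒ p or p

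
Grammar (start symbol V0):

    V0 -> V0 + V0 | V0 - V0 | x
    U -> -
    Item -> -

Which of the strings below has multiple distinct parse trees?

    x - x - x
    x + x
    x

x - x - x: 2 trees
x + x: 1 tree
x: 1 tree

x - x - x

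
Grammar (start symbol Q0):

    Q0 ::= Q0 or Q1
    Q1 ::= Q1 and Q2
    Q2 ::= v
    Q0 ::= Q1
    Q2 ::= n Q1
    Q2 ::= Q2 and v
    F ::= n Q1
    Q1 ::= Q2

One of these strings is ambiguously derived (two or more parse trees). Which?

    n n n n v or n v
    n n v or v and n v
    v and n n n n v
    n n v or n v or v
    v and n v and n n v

n n n n v or n v: 1 tree
n n v or v and n v: 1 tree
v and n n n n v: 1 tree
n n v or n v or v: 1 tree
v and n v and n n v: 2 trees

v and n v and n n v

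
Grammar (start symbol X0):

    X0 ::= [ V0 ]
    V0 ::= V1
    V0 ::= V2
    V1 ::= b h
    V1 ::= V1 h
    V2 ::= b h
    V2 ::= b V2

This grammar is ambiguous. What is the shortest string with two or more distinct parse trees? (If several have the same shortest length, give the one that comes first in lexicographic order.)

[ b h ]

length 4: [ b h ] has 2 parse trees

Two derivations of [ b h ]:
  X0 ⇒ [ V0 ] ⇒ [ V1 ] ⇒ [ b h ]
  X0 ⇒ [ V0 ] ⇒ [ V2 ] ⇒ [ b h ]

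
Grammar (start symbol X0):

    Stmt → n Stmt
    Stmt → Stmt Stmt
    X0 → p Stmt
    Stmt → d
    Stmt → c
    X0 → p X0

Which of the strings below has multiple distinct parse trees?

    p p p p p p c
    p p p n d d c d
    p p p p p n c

p p p n d d c d

p p p p p p c: 1 tree
p p p n d d c d: 14 trees
p p p p p n c: 1 tree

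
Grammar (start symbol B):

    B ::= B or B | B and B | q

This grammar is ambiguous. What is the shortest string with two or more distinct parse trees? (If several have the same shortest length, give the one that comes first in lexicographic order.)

q and q and q

length 1: no string has ≥2 trees
length 3: no string has ≥2 trees
length 5: q and q and q has 2 parse trees

Two derivations of q and q and q:
  B ⇒ B and B ⇒ B and B and B ⇒ q and B and B ⇒ q and q and B ⇒ q and q and q
  B ⇒ B and B ⇒ q and B ⇒ q and B and B ⇒ q and q and B ⇒ q and q and q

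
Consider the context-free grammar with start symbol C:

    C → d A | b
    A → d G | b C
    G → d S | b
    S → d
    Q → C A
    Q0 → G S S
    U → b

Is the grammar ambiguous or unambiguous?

(Q, Q0, U are unreachable from C, so their rules don't affect L(C).) The reachable rules are right-linear with at most one rule per (nonterminal, next-terminal) pair. Each input token forces the next rule, so parsing is deterministic.

Unambiguous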